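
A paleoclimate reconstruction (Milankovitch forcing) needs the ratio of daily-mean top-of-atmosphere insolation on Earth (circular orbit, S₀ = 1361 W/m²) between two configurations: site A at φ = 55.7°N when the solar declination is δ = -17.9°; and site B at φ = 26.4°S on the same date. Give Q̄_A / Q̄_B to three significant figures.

Q̄_A / Q̄_B ≈ 0.184

— Configuration A (φ=+55.7°):
cos H₀ = −tan(+55.7°) tan(-17.900°) = 0.4735, H₀ = 1.0776 rad.
Bracket: H₀ sin φ sin δ + cos φ cos δ sin H₀ = 1.0776×0.82610×-0.30736 + 0.56353×0.95159×0.88080 = -0.273614 + 0.472329 = 0.198715.
Q̄ = (S₀/π) × [bracket] = (1361/π) × 0.198715 = 86.087 W/m².
— Configuration B (φ=-26.4°):
cos H₀ = −tan(-26.4°) tan(-17.900°) = -0.1603, H₀ = 1.7318 rad.
Bracket: H₀ sin φ sin δ + cos φ cos δ sin H₀ = 1.7318×-0.44464×-0.30736 + 0.89571×0.95159×0.98706 = 0.236676 + 0.841319 = 1.077995.
Q̄ = (S₀/π) × [bracket] = (1361/π) × 1.077995 = 467.01 W/m².
Ratio Q̄_A / Q̄_B = 86.087 / 467.01 = 0.1843.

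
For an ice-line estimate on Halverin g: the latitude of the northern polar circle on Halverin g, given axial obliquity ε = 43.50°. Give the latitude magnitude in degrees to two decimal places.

46.50°

The polar circle is the lowest latitude that experiences at least one full rotation of continuous daylight at the northern-summer solstice; it lies at |φ| = 90° − ε = 90° − 43.50° = 46.50°.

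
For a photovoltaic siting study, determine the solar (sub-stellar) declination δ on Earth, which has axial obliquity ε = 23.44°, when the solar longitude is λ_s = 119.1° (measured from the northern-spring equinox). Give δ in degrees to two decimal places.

sin δ = sin ε · sin λ_s = sin 23.44° × sin 119.1° = 0.347577.
δ = arcsin(0.347577) = +20.34°.

δ = +20.34°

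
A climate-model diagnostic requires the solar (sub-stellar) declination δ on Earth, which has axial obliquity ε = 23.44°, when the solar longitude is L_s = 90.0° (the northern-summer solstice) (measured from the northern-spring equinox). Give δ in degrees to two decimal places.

sin δ = sin ε · sin L_s = sin 23.44° × sin 90.0° = 0.397789.
δ = arcsin(0.397789) = +23.44°.

δ = +23.44°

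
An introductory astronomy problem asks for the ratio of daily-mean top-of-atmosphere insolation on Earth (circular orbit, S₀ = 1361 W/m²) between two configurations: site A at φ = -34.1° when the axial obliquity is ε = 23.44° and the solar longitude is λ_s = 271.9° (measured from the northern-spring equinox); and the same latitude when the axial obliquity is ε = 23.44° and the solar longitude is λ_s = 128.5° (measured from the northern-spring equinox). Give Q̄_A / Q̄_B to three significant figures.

Q̄_A / Q̄_B ≈ 2.15

— Configuration A (φ=-34.1°):
Solar declination: sin δ = sin ε · sin λ_s = sin 23.44° × sin 271.9° = -0.39757, so δ = -23.426°.
cos H₀ = −tan(-34.1°) tan(-23.426°) = -0.2934, H₀ = 1.8685 rad.
Bracket: H₀ sin φ sin δ + cos φ cos δ sin H₀ = 1.8685×-0.56064×-0.39757 + 0.82806×0.91757×0.95600 = 0.416477 + 0.726372 = 1.142849.
Q̄ = (S₀/π) × [bracket] = (1361/π) × 1.142849 = 495.10 W/m².
— Configuration B (φ=-34.1°):
Solar declination: sin δ = sin ε · sin λ_s = sin 23.44° × sin 128.5° = 0.31131, so δ = +18.138°.
cos H₀ = −tan(-34.1°) tan(+18.138°) = 0.2218, H₀ = 1.3471 rad.
Bracket: H₀ sin φ sin δ + cos φ cos δ sin H₀ = 1.3471×-0.56064×0.31131 + 0.82806×0.95031×0.97509 = -0.235113 + 0.767312 = 0.532199.
Q̄ = (S₀/π) × [bracket] = (1361/π) × 0.532199 = 230.56 W/m².
Ratio Q̄_A / Q̄_B = 495.10 / 230.56 = 2.147.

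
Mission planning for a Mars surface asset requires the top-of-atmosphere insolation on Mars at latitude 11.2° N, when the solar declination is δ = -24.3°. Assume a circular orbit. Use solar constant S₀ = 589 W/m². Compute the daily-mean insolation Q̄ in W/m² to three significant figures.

Q̄ ≈ 145 W/m²

cos H₀ = −tan(+11.2°) tan(-24.300°) = 0.0894, H₀ = 1.4813 rad.
Bracket: H₀ sin φ sin δ + cos φ cos δ sin H₀ = 1.4813×0.19423×-0.41151 + 0.98096×0.91140×0.99600 = -0.118397 + 0.890471 = 0.772074.
Q̄ = (S₀/π) × [bracket] = (589/π) × 0.772074 = 144.8 W/m².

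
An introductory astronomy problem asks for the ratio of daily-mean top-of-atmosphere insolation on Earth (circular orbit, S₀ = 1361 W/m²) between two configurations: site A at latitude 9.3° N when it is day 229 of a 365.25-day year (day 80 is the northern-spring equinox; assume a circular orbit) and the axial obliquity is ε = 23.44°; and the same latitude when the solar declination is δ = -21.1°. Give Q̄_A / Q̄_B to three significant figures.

— Configuration A (φ=+9.3°):
Solar longitude: λ_s = 360° × (229 − 80)/365.25 = 146.858°.
sin δ = sin 23.44° × sin 146.858° = 0.21748, so δ = +12.561°.
cos H₀ = −tan(+9.3°) tan(+12.561°) = -0.0365, H₀ = 1.6073 rad.
Bracket: H₀ sin φ sin δ + cos φ cos δ sin H₀ = 1.6073×0.16160×0.21748 + 0.98686×0.97607×0.99933 = 0.056488 + 0.962599 = 1.019087.
Q̄ = (S₀/π) × [bracket] = (1361/π) × 1.019087 = 441.49 W/m².
— Configuration B (φ=+9.3°):
cos H₀ = −tan(+9.3°) tan(-21.100°) = 0.0632, H₀ = 1.5076 rad.
Bracket: H₀ sin φ sin δ + cos φ cos δ sin H₀ = 1.5076×0.16160×-0.36000 + 0.98686×0.93295×0.99800 = -0.087706 + 0.918850 = 0.831144.
Q̄ = (S₀/π) × [bracket] = (1361/π) × 0.831144 = 360.07 W/m².
Ratio Q̄_A / Q̄_B = 441.49 / 360.07 = 1.226.

Q̄_A / Q̄_B ≈ 1.23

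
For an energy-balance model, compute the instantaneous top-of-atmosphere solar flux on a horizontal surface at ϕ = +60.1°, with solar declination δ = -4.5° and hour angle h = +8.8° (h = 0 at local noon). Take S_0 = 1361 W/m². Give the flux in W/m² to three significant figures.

cos θ_z = sin ϕ sin δ + cos ϕ cos δ cos h = -0.068016 + 0.491101 = 0.423085.
Flux = S_0 · cos θ_z = 1361 × 0.423085 = 575.8 W/m².

576 W/m²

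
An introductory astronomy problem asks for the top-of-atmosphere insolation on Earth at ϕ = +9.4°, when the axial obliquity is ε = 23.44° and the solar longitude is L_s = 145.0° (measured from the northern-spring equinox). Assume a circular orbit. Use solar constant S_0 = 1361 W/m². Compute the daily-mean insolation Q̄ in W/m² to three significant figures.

Solar declination: sin δ = sin ε · sin L_s = sin 23.44° × sin 145.0° = 0.22816, so δ = +13.189°.
cos h₀ = −tan(+9.4°) tan(+13.189°) = -0.0388, h₀ = 1.6096 rad.
Bracket: h₀ sin ϕ sin δ + cos ϕ cos δ sin h₀ = 1.6096×0.16333×0.22816 + 0.98657×0.97362×0.99925 = 0.059982 + 0.959824 = 1.019806.
Q̄ = (S_0/π) × [bracket] = (1361/π) × 1.019806 = 441.8 W/m².

Q̄ ≈ 442 W/m²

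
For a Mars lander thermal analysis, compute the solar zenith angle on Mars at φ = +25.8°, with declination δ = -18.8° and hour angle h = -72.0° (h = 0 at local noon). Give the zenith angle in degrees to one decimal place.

θ_z = 82.9°

cos θ_z = sin φ sin δ + cos φ cos δ cos h = -0.140260 + 0.263371 = 0.123111.
θ_z = arccos(0.123111) = 82.9°.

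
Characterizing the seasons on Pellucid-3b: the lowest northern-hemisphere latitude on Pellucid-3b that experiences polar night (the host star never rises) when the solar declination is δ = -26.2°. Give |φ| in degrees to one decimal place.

Polar night requires cos H₀ = −tan φ tan δ ≥ 1, i.e. tan φ tan δ ≤ −1.
The boundary is |tan φ| · |tan δ| = 1, so |φ| = 90° − |δ| = 90° − 26.2° = 63.8° in the northern hemisphere.

|φ| = 63.8°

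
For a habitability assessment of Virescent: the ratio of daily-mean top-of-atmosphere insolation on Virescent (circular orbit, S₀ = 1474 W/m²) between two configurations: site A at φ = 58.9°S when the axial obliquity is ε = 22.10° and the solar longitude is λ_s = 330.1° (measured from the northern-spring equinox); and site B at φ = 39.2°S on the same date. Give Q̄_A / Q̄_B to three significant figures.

Q̄_A / Q̄_B ≈ 0.821

— Configuration A (φ=-58.9°):
Solar declination: sin δ = sin ε · sin λ_s = sin 22.10° × sin 330.1° = -0.18754, so δ = -10.809°.
cos H₀ = −tan(-58.9°) tan(-10.809°) = -0.3165, H₀ = 1.8928 rad.
Bracket: H₀ sin φ sin δ + cos φ cos δ sin H₀ = 1.8928×-0.85627×-0.18754 + 0.51653×0.98226×0.94859 = 0.303955 + 0.481283 = 0.785238.
Q̄ = (S₀/π) × [bracket] = (1474/π) × 0.785238 = 368.42 W/m².
— Configuration B (φ=-39.2°):
cos H₀ = −tan(-39.2°) tan(-10.809°) = -0.1557, H₀ = 1.7272 rad.
Bracket: H₀ sin φ sin δ + cos φ cos δ sin H₀ = 1.7272×-0.63203×-0.18754 + 0.77494×0.98226×0.98780 = 0.204727 + 0.751906 = 0.956633.
Q̄ = (S₀/π) × [bracket] = (1474/π) × 0.956633 = 448.84 W/m².
Ratio Q̄_A / Q̄_B = 368.42 / 448.84 = 0.8208.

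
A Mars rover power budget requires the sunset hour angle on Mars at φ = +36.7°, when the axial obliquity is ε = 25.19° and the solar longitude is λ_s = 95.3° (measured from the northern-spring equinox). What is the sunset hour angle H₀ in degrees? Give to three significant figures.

H₀ = 110°

Solar declination: sin δ = sin ε · sin λ_s = sin 25.19° × sin 95.3° = 0.42380, so δ = +25.075°.
cos H₀ = −tan φ · tan δ = −tan(+36.7°) × tan(+25.075°) = -0.3488, so H₀ = 1.9270 rad = 110.41°.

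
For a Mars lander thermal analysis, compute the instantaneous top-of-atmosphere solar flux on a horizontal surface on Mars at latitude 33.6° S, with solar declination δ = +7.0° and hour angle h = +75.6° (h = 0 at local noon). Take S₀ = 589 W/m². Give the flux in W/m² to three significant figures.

81.4 W/m²

cos θ_z = sin φ sin δ + cos φ cos δ cos h = -0.067441 + 0.205595 = 0.138154.
Flux = S₀ · cos θ_z = 589 × 0.138154 = 81.37 W/m².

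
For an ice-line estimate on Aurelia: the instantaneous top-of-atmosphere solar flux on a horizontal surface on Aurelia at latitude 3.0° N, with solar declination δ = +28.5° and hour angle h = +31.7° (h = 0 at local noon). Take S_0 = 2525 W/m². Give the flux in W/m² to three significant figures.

cos θ_z = sin ϕ sin δ + cos ϕ cos δ cos h = 0.024973 + 0.746683 = 0.771656.
Flux = S_0 · cos θ_z = 2525 × 0.771656 = 1948 W/m².

1.95e+03 W/m²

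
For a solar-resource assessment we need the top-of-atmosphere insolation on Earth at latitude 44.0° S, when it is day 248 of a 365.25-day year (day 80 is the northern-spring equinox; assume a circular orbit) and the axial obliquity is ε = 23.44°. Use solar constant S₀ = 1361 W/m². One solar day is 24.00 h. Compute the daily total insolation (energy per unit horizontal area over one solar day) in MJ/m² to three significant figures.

Solar longitude: λ_s = 360° × (248 − 80)/365.25 = 165.585°.
sin δ = sin 23.44° × sin 165.585° = 0.09903, so δ = +5.683°.
cos H₀ = −tan(-44.0°) tan(+5.683°) = 0.0961, H₀ = 1.4745 rad.
Bracket: H₀ sin φ sin δ + cos φ cos δ sin H₀ = 1.4745×-0.69466×0.09903 + 0.71934×0.99508×0.99537 = -0.101434 + 0.712487 = 0.611053.
Q̄ = (S₀/π) × [bracket] = (1361/π) × 0.611053 = 264.72 W/m².
Daily total = Q̄ × 24.00 h × 3600 s/h = 264.72 × 24.00 × 3600 / 10⁶ = 22.87 MJ/m².

22.9 MJ/m²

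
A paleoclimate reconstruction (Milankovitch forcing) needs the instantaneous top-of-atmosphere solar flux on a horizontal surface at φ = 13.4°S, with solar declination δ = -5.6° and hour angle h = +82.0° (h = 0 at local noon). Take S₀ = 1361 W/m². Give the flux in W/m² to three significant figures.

214 W/m²

cos θ_z = sin φ sin δ + cos φ cos δ cos h = 0.022615 + 0.134738 = 0.157353.
Flux = S₀ · cos θ_z = 1361 × 0.157353 = 214.2 W/m².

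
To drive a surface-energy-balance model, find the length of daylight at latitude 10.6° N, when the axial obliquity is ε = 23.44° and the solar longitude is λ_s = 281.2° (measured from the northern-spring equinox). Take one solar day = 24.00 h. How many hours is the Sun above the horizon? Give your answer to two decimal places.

11.39 h

Solar declination: sin δ = sin ε · sin λ_s = sin 23.44° × sin 281.2° = -0.39021, so δ = -22.968°.
cos H₀ = −tan φ · tan δ = −tan(+10.6°) × tan(-22.968°) = 0.0793, so H₀ = 1.4914 rad = 85.45°.
Daylight = 2H₀/(2π) × 24.00 h = (1.4914/π) × 24.00 = 11.39 h.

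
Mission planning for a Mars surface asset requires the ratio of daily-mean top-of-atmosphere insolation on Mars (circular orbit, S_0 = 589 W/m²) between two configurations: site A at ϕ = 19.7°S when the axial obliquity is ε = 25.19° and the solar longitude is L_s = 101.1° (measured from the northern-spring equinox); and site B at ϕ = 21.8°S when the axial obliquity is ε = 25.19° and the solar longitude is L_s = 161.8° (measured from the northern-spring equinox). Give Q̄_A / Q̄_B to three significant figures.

— Configuration A (ϕ=-19.7°):
Solar declination: sin δ = sin ε · sin L_s = sin 25.19° × sin 101.1° = 0.41766, so δ = +24.687°.
cos h₀ = −tan(-19.7°) tan(+24.687°) = 0.1646, h₀ = 1.4055 rad.
Bracket: h₀ sin ϕ sin δ + cos ϕ cos δ sin h₀ = 1.4055×-0.33710×0.41766 + 0.94147×0.90860×0.98636 = -0.197885 + 0.843752 = 0.645867.
Q̄ = (S_0/π) × [bracket] = (589/π) × 0.645867 = 121.09 W/m².
— Configuration B (ϕ=-21.8°):
Solar declination: sin δ = sin ε · sin L_s = sin 25.19° × sin 161.8° = 0.13294, so δ = +7.639°.
cos h₀ = −tan(-21.8°) tan(+7.639°) = 0.0536, h₀ = 1.5171 rad.
Bracket: h₀ sin ϕ sin δ + cos ϕ cos δ sin h₀ = 1.5171×-0.37137×0.13294 + 0.92849×0.99112×0.99856 = -0.074899 + 0.918920 = 0.844021.
Q̄ = (S_0/π) × [bracket] = (589/π) × 0.844021 = 158.24 W/m².
Ratio Q̄_A / Q̄_B = 121.09 / 158.24 = 0.7652.

Q̄_A / Q̄_B ≈ 0.765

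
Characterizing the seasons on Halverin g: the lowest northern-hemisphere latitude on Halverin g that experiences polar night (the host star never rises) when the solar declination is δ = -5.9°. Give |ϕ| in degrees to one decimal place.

Polar night requires cos h₀ = −tan ϕ tan δ ≥ 1, i.e. tan ϕ tan δ ≤ −1.
The boundary is |tan ϕ| · |tan δ| = 1, so |ϕ| = 90° − |δ| = 90° − 5.9° = 84.1° in the northern hemisphere.

|ϕ| = 84.1°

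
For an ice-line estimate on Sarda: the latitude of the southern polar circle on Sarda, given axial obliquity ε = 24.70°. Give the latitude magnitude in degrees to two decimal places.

65.30°

The polar circle is the lowest latitude that experiences at least one full rotation of continuous darkness at the northern-summer solstice; it lies at |φ| = 90° − ε = 90° − 24.70° = 65.30°.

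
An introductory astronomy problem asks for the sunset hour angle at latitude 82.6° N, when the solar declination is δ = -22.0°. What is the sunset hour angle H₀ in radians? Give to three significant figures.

H₀ = 0.00 rad

cos H₀ = −tan φ · tan δ = 3.1108 ≥ 1, so the Sun never rises (polar night) and H₀ = 0.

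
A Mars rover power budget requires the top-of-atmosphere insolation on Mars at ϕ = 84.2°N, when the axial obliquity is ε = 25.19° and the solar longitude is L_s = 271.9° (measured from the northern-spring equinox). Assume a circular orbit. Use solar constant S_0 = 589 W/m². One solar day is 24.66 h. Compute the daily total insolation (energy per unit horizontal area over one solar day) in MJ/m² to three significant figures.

Solar declination: sin δ = sin ε · sin L_s = sin 25.19° × sin 271.9° = -0.42539, so δ = -25.175°.
cos h₀ = −tan(+84.2°) tan(-25.175°) = 4.6274 ≥ 1 ⇒ polar night, h₀ = 0 and Q̄ = 0.
Daily total = Q̄ × 24.66 h × 3600 s/h = 0.00 MJ/m².

0.00 MJ/m²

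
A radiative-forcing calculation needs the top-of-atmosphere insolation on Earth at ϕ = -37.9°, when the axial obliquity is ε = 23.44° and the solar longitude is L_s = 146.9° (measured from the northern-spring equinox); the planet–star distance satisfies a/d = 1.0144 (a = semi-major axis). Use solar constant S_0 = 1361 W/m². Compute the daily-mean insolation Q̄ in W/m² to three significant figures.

Q̄ ≈ 255 W/m²

Solar declination: sin δ = sin ε · sin L_s = sin 23.44° × sin 146.9° = 0.21723, so δ = +12.547°.
cos h₀ = −tan(-37.9°) tan(+12.547°) = 0.1732, h₀ = 1.3967 rad.
Bracket: h₀ sin ϕ sin δ + cos ϕ cos δ sin h₀ = 1.3967×-0.61429×0.21723 + 0.78908×0.97612×0.98488 = -0.186379 + 0.758591 = 0.572212.
Inverse-square distance factor (a/d)² = 1.0144² = 1.029007.
Q̄ = (S_0/π) × 1.029007 × [bracket] = (1361/π) × 1.029007 × 0.572212 = 255.1 W/m².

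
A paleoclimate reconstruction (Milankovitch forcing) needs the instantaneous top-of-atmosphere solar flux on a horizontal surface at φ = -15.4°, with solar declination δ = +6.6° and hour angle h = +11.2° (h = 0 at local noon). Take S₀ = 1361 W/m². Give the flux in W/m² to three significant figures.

cos θ_z = sin φ sin δ + cos φ cos δ cos h = -0.030522 + 0.939467 = 0.908945.
Flux = S₀ · cos θ_z = 1361 × 0.908945 = 1237 W/m².

1.24e+03 W/m²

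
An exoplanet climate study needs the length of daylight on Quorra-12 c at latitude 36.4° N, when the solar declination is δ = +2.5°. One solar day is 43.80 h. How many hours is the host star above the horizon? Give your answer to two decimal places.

cos H₀ = −tan φ · tan δ = −tan(+36.4°) × tan(+2.500°) = -0.0322, so H₀ = 1.6030 rad = 91.84°.
Daylight = 2H₀/(2π) × 43.80 h = (1.6030/π) × 43.80 = 22.35 h.

22.35 h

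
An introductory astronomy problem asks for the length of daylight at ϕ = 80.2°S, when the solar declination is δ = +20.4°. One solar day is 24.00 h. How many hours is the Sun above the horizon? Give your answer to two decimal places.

cos h₀ = −tan ϕ · tan δ = 2.1531 ≥ 1, so the Sun never rises (polar night) and h₀ = 0.
Daylight = 2h₀/(2π) × 24.00 h = (0.0000/π) × 24.00 = 0.00 h.

0.00 h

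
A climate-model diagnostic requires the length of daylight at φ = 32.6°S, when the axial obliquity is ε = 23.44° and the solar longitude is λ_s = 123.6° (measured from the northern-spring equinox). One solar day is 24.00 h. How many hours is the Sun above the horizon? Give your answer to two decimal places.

Solar declination: sin δ = sin ε · sin λ_s = sin 23.44° × sin 123.6° = 0.33133, so δ = +19.349°.
cos H₀ = −tan φ · tan δ = −tan(-32.6°) × tan(+19.349°) = 0.2246, so H₀ = 1.3443 rad = 77.02°.
Daylight = 2H₀/(2π) × 24.00 h = (1.3443/π) × 24.00 = 10.27 h.

10.27 h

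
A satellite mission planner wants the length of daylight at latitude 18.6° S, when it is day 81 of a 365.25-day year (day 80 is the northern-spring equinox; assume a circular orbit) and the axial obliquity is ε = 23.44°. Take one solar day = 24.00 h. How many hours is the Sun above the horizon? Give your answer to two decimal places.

Solar longitude: L_s = 360° × (81 − 80)/365.25 = 0.986°.
sin δ = sin 23.44° × sin 0.986° = 0.00684, so δ = +0.392°.
cos h₀ = −tan ϕ · tan δ = −tan(-18.6°) × tan(+0.392°) = 0.0023, so h₀ = 1.5685 rad = 89.87°.
Daylight = 2h₀/(2π) × 24.00 h = (1.5685/π) × 24.00 = 11.98 h.

11.98 h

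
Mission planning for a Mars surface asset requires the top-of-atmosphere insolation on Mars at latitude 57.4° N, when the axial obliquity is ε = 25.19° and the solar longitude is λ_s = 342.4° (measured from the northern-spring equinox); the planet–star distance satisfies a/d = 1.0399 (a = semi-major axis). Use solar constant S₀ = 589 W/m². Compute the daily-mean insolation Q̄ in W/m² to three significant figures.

Q̄ ≈ 76.0 W/m²

Solar declination: sin δ = sin ε · sin λ_s = sin 25.19° × sin 342.4° = -0.12870, so δ = -7.394°.
cos H₀ = −tan(+57.4°) tan(-7.394°) = 0.2029, H₀ = 1.3665 rad.
Bracket: H₀ sin φ sin δ + cos φ cos δ sin H₀ = 1.3665×0.84245×-0.12870 + 0.53877×0.99168×0.97919 = -0.148160 + 0.523169 = 0.375009.
Inverse-square distance factor (a/d)² = 1.0399² = 1.081392.
Q̄ = (S₀/π) × 1.081392 × [bracket] = (589/π) × 1.081392 × 0.375009 = 76.03 W/m².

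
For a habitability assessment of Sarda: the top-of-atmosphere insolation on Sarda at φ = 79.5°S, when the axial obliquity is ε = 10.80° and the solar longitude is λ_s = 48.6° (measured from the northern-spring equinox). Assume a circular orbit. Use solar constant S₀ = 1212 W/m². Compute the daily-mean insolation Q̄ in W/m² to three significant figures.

Solar declination: sin δ = sin ε · sin λ_s = sin 10.80° × sin 48.6° = 0.14056, so δ = +8.080°.
cos H₀ = −tan(-79.5°) tan(+8.080°) = 0.7660, H₀ = 0.6982 rad.
Bracket: H₀ sin φ sin δ + cos φ cos δ sin H₀ = 0.6982×-0.98325×0.14056 + 0.18224×0.99007×0.64286 = -0.096495 + 0.115991 = 0.019496.
Q̄ = (S₀/π) × [bracket] = (1212/π) × 0.019496 = 7.521 W/m².

Q̄ ≈ 7.52 W/m²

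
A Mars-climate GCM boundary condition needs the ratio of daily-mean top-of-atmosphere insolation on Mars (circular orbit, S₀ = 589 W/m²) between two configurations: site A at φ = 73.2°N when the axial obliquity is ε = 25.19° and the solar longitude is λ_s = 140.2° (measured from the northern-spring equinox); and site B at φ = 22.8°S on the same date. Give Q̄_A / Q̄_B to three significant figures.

— Configuration A (φ=+73.2°):
Solar declination: sin δ = sin ε · sin λ_s = sin 25.19° × sin 140.2° = 0.27244, so δ = +15.810°.
cos H₀ = −tan(+73.2°) tan(+15.810°) = -0.9379, H₀ = 2.7872 rad.
Bracket: H₀ sin φ sin δ + cos φ cos δ sin H₀ = 2.7872×0.95732×0.27244 + 0.28903×0.96217×0.34702 = 0.726936 + 0.096505 = 0.823441.
Q̄ = (S₀/π) × [bracket] = (589/π) × 0.823441 = 154.38 W/m².
— Configuration B (φ=-22.8°):
cos H₀ = −tan(-22.8°) tan(+15.810°) = 0.1190, H₀ = 1.4515 rad.
Bracket: H₀ sin φ sin δ + cos φ cos δ sin H₀ = 1.4515×-0.38752×0.27244 + 0.92186×0.96217×0.99289 = -0.153243 + 0.880680 = 0.727437.
Q̄ = (S₀/π) × [bracket] = (589/π) × 0.727437 = 136.38 W/m².
Ratio Q̄_A / Q̄_B = 154.38 / 136.38 = 1.132.

Q̄_A / Q̄_B ≈ 1.13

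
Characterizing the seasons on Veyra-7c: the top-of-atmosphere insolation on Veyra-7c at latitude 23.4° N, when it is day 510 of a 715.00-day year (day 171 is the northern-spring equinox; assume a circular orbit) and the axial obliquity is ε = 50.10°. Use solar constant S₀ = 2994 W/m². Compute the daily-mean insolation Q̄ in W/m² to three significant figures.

Solar longitude: λ_s = 360° × (510 − 171)/715.00 = 170.685°.
sin δ = sin 50.10° × sin 170.685° = 0.12417, so δ = +7.133°.
cos H₀ = −tan(+23.4°) tan(+7.133°) = -0.0542, H₀ = 1.6250 rad.
Bracket: H₀ sin φ sin δ + cos φ cos δ sin H₀ = 1.6250×0.39715×0.12417 + 0.91775×0.99226×0.99853 = 0.080135 + 0.909308 = 0.989443.
Q̄ = (S₀/π) × [bracket] = (2994/π) × 0.989443 = 943.0 W/m².

Q̄ ≈ 943 W/m²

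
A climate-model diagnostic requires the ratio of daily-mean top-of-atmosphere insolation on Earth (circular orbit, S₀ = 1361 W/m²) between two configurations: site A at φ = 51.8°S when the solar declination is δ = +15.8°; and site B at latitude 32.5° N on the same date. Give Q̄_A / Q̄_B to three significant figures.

Q̄_A / Q̄_B ≈ 0.282

— Configuration A (φ=-51.8°):
cos H₀ = −tan(-51.8°) tan(+15.800°) = 0.3596, H₀ = 1.2030 rad.
Bracket: H₀ sin φ sin δ + cos φ cos δ sin H₀ = 1.2030×-0.78586×0.27228 + 0.61841×0.96222×0.93311 = -0.257411 + 0.555244 = 0.297833.
Q̄ = (S₀/π) × [bracket] = (1361/π) × 0.297833 = 129.03 W/m².
— Configuration B (φ=+32.5°):
cos H₀ = −tan(+32.5°) tan(+15.800°) = -0.1803, H₀ = 1.7521 rad.
Bracket: H₀ sin φ sin δ + cos φ cos δ sin H₀ = 1.7521×0.53730×0.27228 + 0.84339×0.96222×0.98362 = 0.256325 + 0.798234 = 1.054559.
Q̄ = (S₀/π) × [bracket] = (1361/π) × 1.054559 = 456.86 W/m².
Ratio Q̄_A / Q̄_B = 129.03 / 456.86 = 0.2824.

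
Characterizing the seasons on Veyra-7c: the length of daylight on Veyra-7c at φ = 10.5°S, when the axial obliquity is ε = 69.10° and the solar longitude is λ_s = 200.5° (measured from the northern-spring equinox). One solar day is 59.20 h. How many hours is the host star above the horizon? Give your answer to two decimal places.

Solar declination: sin δ = sin ε · sin λ_s = sin 69.10° × sin 200.5° = -0.32717, so δ = -19.097°.
cos H₀ = −tan φ · tan δ = −tan(-10.5°) × tan(-19.097°) = -0.0642, so H₀ = 1.6350 rad = 93.68°.
Daylight = 2H₀/(2π) × 59.20 h = (1.6350/π) × 59.20 = 30.81 h.

30.81 h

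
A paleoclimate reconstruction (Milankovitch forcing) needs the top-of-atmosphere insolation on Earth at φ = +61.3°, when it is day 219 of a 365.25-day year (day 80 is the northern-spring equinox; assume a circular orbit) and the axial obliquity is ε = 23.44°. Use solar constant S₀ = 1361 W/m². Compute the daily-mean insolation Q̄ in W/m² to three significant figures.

Solar longitude: λ_s = 360° × (219 − 80)/365.25 = 137.002°.
sin δ = sin 23.44° × sin 137.002° = 0.27128, so δ = +15.740°.
cos H₀ = −tan(+61.3°) tan(+15.740°) = -0.5148, H₀ = 2.1116 rad.
Bracket: H₀ sin φ sin δ + cos φ cos δ sin H₀ = 2.1116×0.87715×0.27128 + 0.48022×0.96250×0.85730 = 0.502462 + 0.396254 = 0.898716.
Q̄ = (S₀/π) × [bracket] = (1361/π) × 0.898716 = 389.3 W/m².

Q̄ ≈ 389 W/m²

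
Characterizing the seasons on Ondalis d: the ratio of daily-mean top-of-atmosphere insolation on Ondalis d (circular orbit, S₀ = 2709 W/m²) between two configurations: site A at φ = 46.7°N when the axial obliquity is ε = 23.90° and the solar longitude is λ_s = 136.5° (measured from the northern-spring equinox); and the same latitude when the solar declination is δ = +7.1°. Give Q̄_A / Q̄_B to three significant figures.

Q̄_A / Q̄_B ≈ 1.22

— Configuration A (φ=+46.7°):
Solar declination: sin δ = sin ε · sin λ_s = sin 23.90° × sin 136.5° = 0.27888, so δ = +16.193°.
cos H₀ = −tan(+46.7°) tan(+16.193°) = -0.3082, H₀ = 1.8841 rad.
Bracket: H₀ sin φ sin δ + cos φ cos δ sin H₀ = 1.8841×0.72777×0.27888 + 0.68582×0.96033×0.95133 = 0.382398 + 0.626559 = 1.008957.
Q̄ = (S₀/π) × [bracket] = (2709/π) × 1.008957 = 870.03 W/m².
— Configuration B (φ=+46.7°):
cos H₀ = −tan(+46.7°) tan(+7.100°) = -0.1322, H₀ = 1.7034 rad.
Bracket: H₀ sin φ sin δ + cos φ cos δ sin H₀ = 1.7034×0.72777×0.12360 + 0.68582×0.99233×0.99123 = 0.153225 + 0.674591 = 0.827816.
Q̄ = (S₀/π) × [bracket] = (2709/π) × 0.827816 = 713.83 W/m².
Ratio Q̄_A / Q̄_B = 870.03 / 713.83 = 1.219.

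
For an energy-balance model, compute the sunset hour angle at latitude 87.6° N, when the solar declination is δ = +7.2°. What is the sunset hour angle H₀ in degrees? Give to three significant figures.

Sunrise equation: cos H₀ = −tan φ · tan δ = -3.0141 ≤ −1, so the Sun never sets (polar day) and H₀ = π.

H₀ = 180°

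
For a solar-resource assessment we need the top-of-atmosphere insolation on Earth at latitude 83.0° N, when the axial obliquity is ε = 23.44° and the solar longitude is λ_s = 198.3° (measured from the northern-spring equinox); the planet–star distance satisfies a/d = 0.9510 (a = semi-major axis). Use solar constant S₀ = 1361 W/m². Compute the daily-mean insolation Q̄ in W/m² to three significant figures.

Q̄ ≈ 0.00 W/m²

Solar declination: sin δ = sin ε · sin λ_s = sin 23.44° × sin 198.3° = -0.12490, so δ = -7.175°.
cos H₀ = −tan(+83.0°) tan(-7.175°) = 1.0253 ≥ 1 ⇒ polar night, H₀ = 0 and Q̄ = 0.
Inverse-square distance factor (a/d)² = 0.9510² = 0.904401.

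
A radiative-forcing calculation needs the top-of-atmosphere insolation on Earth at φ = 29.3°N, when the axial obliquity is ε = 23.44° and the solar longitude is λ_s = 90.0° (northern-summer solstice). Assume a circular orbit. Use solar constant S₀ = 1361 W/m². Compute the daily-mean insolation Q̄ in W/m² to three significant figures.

Q̄ ≈ 489 W/m²

Solar declination: sin δ = sin ε · sin λ_s = sin 23.44° × sin 90.0° = 0.39779, so δ = +23.440°.
cos H₀ = −tan(+29.3°) tan(+23.440°) = -0.2433, H₀ = 1.8166 rad.
Bracket: H₀ sin φ sin δ + cos φ cos δ sin H₀ = 1.8166×0.48938×0.39779 + 0.87207×0.91748×0.96995 = 0.353638 + 0.776064 = 1.129702.
Q̄ = (S₀/π) × [bracket] = (1361/π) × 1.129702 = 489.4 W/m².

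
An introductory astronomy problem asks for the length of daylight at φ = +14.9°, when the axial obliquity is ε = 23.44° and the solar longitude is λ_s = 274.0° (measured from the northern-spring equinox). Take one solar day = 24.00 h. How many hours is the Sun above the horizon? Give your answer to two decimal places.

Solar declination: sin δ = sin ε · sin λ_s = sin 23.44° × sin 274.0° = -0.39682, so δ = -23.380°.
cos H₀ = −tan φ · tan δ = −tan(+14.9°) × tan(-23.380°) = 0.1150, so H₀ = 1.4555 rad = 83.39°.
Daylight = 2H₀/(2π) × 24.00 h = (1.4555/π) × 24.00 = 11.12 h.

11.12 h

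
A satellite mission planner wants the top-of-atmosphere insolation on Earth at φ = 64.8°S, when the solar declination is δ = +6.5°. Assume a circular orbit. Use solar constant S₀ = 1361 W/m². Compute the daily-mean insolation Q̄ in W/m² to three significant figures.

Q̄ ≈ 119 W/m²

cos H₀ = −tan(-64.8°) tan(+6.500°) = 0.2421, H₀ = 1.3262 rad.
Bracket: H₀ sin φ sin δ + cos φ cos δ sin H₀ = 1.3262×-0.90483×0.11320 + 0.42578×0.99357×0.97024 = -0.135838 + 0.410452 = 0.274614.
Q̄ = (S₀/π) × [bracket] = (1361/π) × 0.274614 = 119.0 W/m².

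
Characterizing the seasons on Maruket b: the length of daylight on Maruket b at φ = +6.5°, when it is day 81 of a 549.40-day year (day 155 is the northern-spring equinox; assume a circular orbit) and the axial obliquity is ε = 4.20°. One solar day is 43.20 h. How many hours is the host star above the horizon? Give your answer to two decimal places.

Solar longitude: λ_s = 360° × (81 − 155)/549.40 = -48.489°, i.e. -48.489° + 360° = 311.511°.
sin δ = sin 4.20° × sin 311.511° = -0.05484, so δ = -3.144°.
cos H₀ = −tan φ · tan δ = −tan(+6.5°) × tan(-3.144°) = 0.0063, so H₀ = 1.5645 rad = 89.64°.
Daylight = 2H₀/(2π) × 43.20 h = (1.5645/π) × 43.20 = 21.51 h.

21.51 h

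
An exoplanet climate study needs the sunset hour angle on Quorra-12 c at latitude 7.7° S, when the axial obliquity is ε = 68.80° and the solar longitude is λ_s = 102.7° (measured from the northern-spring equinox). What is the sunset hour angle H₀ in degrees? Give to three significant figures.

Solar declination: sin δ = sin ε · sin λ_s = sin 68.80° × sin 102.7° = 0.90951, so δ = +65.438°.
cos H₀ = −tan φ · tan δ = −tan(-7.7°) × tan(+65.438°) = 0.2958, so H₀ = 1.2705 rad = 72.79°.

H₀ = 72.8°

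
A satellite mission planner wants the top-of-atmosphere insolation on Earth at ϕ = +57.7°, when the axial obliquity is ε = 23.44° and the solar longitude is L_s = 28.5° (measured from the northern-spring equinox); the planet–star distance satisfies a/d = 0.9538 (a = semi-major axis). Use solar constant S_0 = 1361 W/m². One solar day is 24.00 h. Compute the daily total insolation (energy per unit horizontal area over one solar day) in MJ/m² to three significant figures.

27.3 MJ/m²

Solar declination: sin δ = sin ε · sin L_s = sin 23.44° × sin 28.5° = 0.18981, so δ = +10.942°.
cos h₀ = −tan(+57.7°) tan(+10.942°) = -0.3058, h₀ = 1.8816 rad.
Bracket: h₀ sin ϕ sin δ + cos ϕ cos δ sin h₀ = 1.8816×0.84526×0.18981 + 0.53435×0.98182×0.95209 = 0.301882 + 0.499500 = 0.801382.
Inverse-square distance factor (a/d)² = 0.9538² = 0.909734.
Q̄ = (S_0/π) × 0.909734 × [bracket] = (1361/π) × 0.909734 × 0.801382 = 315.84 W/m².
Daily total = Q̄ × 24.00 h × 3600 s/h = 315.84 × 24.00 × 3600 / 10⁶ = 27.29 MJ/m².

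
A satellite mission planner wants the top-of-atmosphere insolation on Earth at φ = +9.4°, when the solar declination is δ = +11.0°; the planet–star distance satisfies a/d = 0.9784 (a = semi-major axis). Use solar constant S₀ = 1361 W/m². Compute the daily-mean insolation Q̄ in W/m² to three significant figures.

cos H₀ = −tan(+9.4°) tan(+11.000°) = -0.0322, H₀ = 1.6030 rad.
Bracket: H₀ sin φ sin δ + cos φ cos δ sin H₀ = 1.6030×0.16333×0.19081 + 0.98657×0.98163×0.99948 = 0.049957 + 0.967943 = 1.017900.
Inverse-square distance factor (a/d)² = 0.9784² = 0.957267.
Q̄ = (S₀/π) × 0.957267 × [bracket] = (1361/π) × 0.957267 × 1.017900 = 422.1 W/m².

Q̄ ≈ 422 W/m²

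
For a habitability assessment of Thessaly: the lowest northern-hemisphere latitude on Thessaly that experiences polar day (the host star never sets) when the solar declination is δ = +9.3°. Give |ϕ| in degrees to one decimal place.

|ϕ| = 80.7°

Polar day requires cos h₀ = −tan ϕ tan δ ≤ −1, i.e. tan ϕ tan δ ≥ 1.
The boundary is |tan ϕ| · |tan δ| = 1, so |ϕ| = 90° − |δ| = 90° − 9.3° = 80.7° in the northern hemisphere.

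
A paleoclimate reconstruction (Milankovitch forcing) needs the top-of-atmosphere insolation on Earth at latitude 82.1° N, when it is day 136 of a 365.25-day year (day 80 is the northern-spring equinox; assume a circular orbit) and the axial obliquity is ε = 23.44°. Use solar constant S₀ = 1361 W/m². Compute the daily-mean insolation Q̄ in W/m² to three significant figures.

Solar longitude: λ_s = 360° × (136 − 80)/365.25 = 55.195°.
sin δ = sin 23.44° × sin 55.195° = 0.32662, so δ = +19.064°.
cos H₀ = −tan(+82.1°) tan(+19.064°) = -2.4904 ≤ −1 ⇒ polar day, H₀ = π.
Bracket: H₀ sin φ sin δ + cos φ cos δ sin H₀ = 3.1416×0.99051×0.32662 + 0.13744×0.94515×0.00000 = 1.016372 + 0.000000 = 1.016372.
Q̄ = (S₀/π) × [bracket] = (1361/π) × 1.016372 = 440.3 W/m².

Q̄ ≈ 440 W/m²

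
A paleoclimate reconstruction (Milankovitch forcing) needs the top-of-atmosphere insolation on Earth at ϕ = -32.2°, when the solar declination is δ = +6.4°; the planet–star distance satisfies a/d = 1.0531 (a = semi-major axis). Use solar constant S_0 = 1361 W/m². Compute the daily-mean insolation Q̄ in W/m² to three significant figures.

Q̄ ≈ 360 W/m²

cos h₀ = −tan(-32.2°) tan(+6.400°) = 0.0706, h₀ = 1.5001 rad.
Bracket: h₀ sin ϕ sin δ + cos ϕ cos δ sin h₀ = 1.5001×-0.53288×0.11147 + 0.84619×0.99377×0.99750 = -0.089106 + 0.838816 = 0.749710.
Inverse-square distance factor (a/d)² = 1.0531² = 1.109020.
Q̄ = (S_0/π) × 1.109020 × [bracket] = (1361/π) × 1.109020 × 0.749710 = 360.2 W/m².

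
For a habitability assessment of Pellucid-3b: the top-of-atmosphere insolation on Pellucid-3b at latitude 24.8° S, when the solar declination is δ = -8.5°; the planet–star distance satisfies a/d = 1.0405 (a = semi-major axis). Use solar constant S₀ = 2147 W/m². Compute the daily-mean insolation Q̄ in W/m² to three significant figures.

cos H₀ = −tan(-24.8°) tan(-8.500°) = -0.0691, H₀ = 1.6399 rad.
Bracket: H₀ sin φ sin δ + cos φ cos δ sin H₀ = 1.6399×-0.41945×-0.14781 + 0.90778×0.98902×0.99761 = 0.101672 + 0.895667 = 0.997339.
Inverse-square distance factor (a/d)² = 1.0405² = 1.082640.
Q̄ = (S₀/π) × 1.082640 × [bracket] = (2147/π) × 1.082640 × 0.997339 = 737.9 W/m².

Q̄ ≈ 738 W/m²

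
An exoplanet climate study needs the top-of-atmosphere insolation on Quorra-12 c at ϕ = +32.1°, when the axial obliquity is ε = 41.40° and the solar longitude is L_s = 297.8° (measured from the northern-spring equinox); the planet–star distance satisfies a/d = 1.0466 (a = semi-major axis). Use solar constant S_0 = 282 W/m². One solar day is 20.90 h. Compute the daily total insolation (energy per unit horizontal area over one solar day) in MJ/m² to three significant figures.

2.00 MJ/m²

Solar declination: sin δ = sin ε · sin L_s = sin 41.40° × sin 297.8° = -0.58498, so δ = -35.802°.
cos h₀ = −tan(+32.1°) tan(-35.802°) = 0.4525, h₀ = 1.1013 rad.
Bracket: h₀ sin ϕ sin δ + cos ϕ cos δ sin h₀ = 1.1013×0.53140×-0.58498 + 0.84712×0.81104×0.89179 = -0.342348 + 0.612703 = 0.270355.
Inverse-square distance factor (a/d)² = 1.0466² = 1.095372.
Q̄ = (S_0/π) × 1.095372 × [bracket] = (282/π) × 1.095372 × 0.270355 = 26.582 W/m².
Daily total = Q̄ × 20.90 h × 3600 s/h = 26.582 × 20.90 × 3600 / 10⁶ = 2.000 MJ/m².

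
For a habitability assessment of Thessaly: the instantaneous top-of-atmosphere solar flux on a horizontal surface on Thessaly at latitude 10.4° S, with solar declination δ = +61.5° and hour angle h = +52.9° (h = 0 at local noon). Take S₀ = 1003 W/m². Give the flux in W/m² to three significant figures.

cos θ_z = sin φ sin δ + cos φ cos δ cos h = -0.158643 + 0.283097 = 0.124454.
Flux = S₀ · cos θ_z = 1003 × 0.124454 = 124.8 W/m².

125 W/m²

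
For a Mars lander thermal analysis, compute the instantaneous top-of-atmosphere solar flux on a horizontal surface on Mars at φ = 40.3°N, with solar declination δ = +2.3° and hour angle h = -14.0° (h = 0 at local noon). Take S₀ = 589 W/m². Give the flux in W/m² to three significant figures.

cos θ_z = sin φ sin δ + cos φ cos δ cos h = 0.025957 + 0.739418 = 0.765375.
Flux = S₀ · cos θ_z = 589 × 0.765375 = 450.8 W/m².

451 W/m²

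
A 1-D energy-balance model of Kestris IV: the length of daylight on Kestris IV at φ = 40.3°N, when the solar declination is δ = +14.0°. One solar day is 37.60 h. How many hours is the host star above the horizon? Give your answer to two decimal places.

cos H₀ = −tan φ · tan δ = −tan(+40.3°) × tan(+14.000°) = -0.2114, so H₀ = 1.7839 rad = 102.21°.
Daylight = 2H₀/(2π) × 37.60 h = (1.7839/π) × 37.60 = 21.35 h.

21.35 h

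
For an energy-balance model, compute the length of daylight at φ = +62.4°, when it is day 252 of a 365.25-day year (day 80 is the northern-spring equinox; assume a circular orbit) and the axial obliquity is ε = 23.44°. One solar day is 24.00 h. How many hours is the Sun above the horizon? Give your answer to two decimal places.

Solar longitude: λ_s = 360° × (252 − 80)/365.25 = 169.528°.
sin δ = sin 23.44° × sin 169.528° = 0.07230, so δ = +4.146°.
cos H₀ = −tan φ · tan δ = −tan(+62.4°) × tan(+4.146°) = -0.1387, so H₀ = 1.7099 rad = 97.97°.
Daylight = 2H₀/(2π) × 24.00 h = (1.7099/π) × 24.00 = 13.06 h.

13.06 h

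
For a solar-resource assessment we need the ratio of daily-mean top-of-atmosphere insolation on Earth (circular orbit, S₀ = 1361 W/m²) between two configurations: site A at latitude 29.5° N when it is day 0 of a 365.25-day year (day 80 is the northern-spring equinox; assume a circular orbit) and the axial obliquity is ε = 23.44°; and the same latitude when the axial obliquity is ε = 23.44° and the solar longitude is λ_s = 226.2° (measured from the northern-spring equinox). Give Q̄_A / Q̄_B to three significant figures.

— Configuration A (φ=+29.5°):
Solar longitude: λ_s = 360° × (0 − 80)/365.25 = -78.850°, i.e. -78.850° + 360° = 281.150°.
sin δ = sin 23.44° × sin 281.150° = -0.39028, so δ = -22.972°.
cos H₀ = −tan(+29.5°) tan(-22.972°) = 0.2398, H₀ = 1.3286 rad.
Bracket: H₀ sin φ sin δ + cos φ cos δ sin H₀ = 1.3286×0.49242×-0.39028 + 0.87036×0.92070×0.97082 = -0.255333 + 0.777957 = 0.522624.
Q̄ = (S₀/π) × [bracket] = (1361/π) × 0.522624 = 226.41 W/m².
— Configuration B (φ=+29.5°):
Solar declination: sin δ = sin ε · sin λ_s = sin 23.44° × sin 226.2° = -0.28711, so δ = -16.685°.
cos H₀ = −tan(+29.5°) tan(-16.685°) = 0.1696, H₀ = 1.4004 rad.
Bracket: H₀ sin φ sin δ + cos φ cos δ sin H₀ = 1.4004×0.49242×-0.28711 + 0.87036×0.95790×0.98552 = -0.197987 + 0.821646 = 0.623659.
Q̄ = (S₀/π) × [bracket] = (1361/π) × 0.623659 = 270.18 W/m².
Ratio Q̄_A / Q̄_B = 226.41 / 270.18 = 0.8380.

Q̄_A / Q̄_B ≈ 0.838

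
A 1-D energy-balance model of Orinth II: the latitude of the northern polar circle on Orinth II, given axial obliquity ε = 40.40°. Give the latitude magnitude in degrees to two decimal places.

The polar circle is the lowest latitude that experiences at least one full rotation of continuous daylight at the northern-summer solstice; it lies at |ϕ| = 90° − ε = 90° − 40.40° = 49.60°.

49.60°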